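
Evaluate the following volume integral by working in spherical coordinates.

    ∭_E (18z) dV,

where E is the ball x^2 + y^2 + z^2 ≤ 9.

In spherical coordinates, x = ρ sin(φ) cos(θ), y = ρ sin(φ) sin(θ), z = ρ cos(φ), and dV = ρ^2 sin(φ) dρ dφ dθ.

The integrand becomes 18ρ cos(φ), so

    ∭_E (18z) dV = ∫_{0}^{2π} ∫_{0}^{π} ∫_{0}^{3} (18ρ cos(φ)) · ρ^2 sin(φ) dρ dφ dθ.

Inner (ρ): 729sin(2φ)/4.
Middle (φ): 0.
Outer (θ): 0.

Therefore the triple integral equals 0.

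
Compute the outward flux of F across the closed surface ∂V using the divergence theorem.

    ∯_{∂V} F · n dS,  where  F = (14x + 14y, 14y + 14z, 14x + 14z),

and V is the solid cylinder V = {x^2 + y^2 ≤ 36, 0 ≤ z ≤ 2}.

By the divergence theorem,

    ∯_{∂V} F · n dS = ∭_V (∇ · F) dV.

Compute the divergence:
    ∇ · F = ∂F_x/∂x + ∂F_y/∂y + ∂F_z/∂z = 14 + 14 + 14 = 42.

In cylindrical coordinates, x = r cos(θ), y = r sin(θ), z = z, dV = r dr dθ dz, with 0 ≤ r ≤ 6, 0 ≤ θ ≤ 2π, 0 ≤ z ≤ 2.

The integrand, after substitution and multiplying by the volume element, becomes (42) · r, so

    ∭_V (∇·F) dV = ∫_0^{2π} ∫_0^{6} ∫_0^{2} (42) · r dz dr dθ.

Inner (z from 0 to 2): 84r.
Middle (r from 0 to 6): 1512.
Outer (θ from 0 to 2π): 3024π.

Therefore ∯_{∂V} F · n dS = 3024π.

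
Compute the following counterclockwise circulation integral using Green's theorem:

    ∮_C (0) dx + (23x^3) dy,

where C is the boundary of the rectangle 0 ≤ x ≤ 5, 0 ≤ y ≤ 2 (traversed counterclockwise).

Green's theorem converts the closed line integral into a double integral over the enclosed region D:

    ∮_C P dx + Q dy = ∬_D (∂Q/∂x - ∂P/∂y) dA.

Here P = 0, Q = 23x^3, so

    ∂Q/∂x = 69x^2,    ∂P/∂y = 0,
    ∂Q/∂x - ∂P/∂y = 69x^2.

D is the region 0 ≤ x ≤ 5, 0 ≤ y ≤ 2. Evaluating the double integral:

    ∬_D (69x^2) dA = ∫_0^{5} ∫_0^{2} (69x^2) dy dx.

Inner (y from 0 to 2): 138x^2.
Outer (x from 0 to 5): 5750.

Therefore ∮_C P dx + Q dy = 5750.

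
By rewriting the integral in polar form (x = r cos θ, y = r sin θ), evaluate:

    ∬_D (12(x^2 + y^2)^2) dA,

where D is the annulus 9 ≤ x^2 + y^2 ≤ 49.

The region D is 3 ≤ r ≤ 7, 0 ≤ θ ≤ 2π in polar coordinates, where x = r cos(θ), y = r sin(θ), and dA = r dr dθ.

Under the substitution, the integrand becomes 12r^4, so

    ∬_D (12(x^2 + y^2)^2) dA = ∫_{0}^{2π} ∫_{3}^{7} (12r^4) · r dr dθ.

Inner integral (in r): ∫_{3}^{7} (12r^4) · r dr = 233840.

Outer integral (in θ): ∫_{0}^{2π} (233840) dθ = 467680π.

Therefore ∬_D (12(x^2 + y^2)^2) dA = 467680π.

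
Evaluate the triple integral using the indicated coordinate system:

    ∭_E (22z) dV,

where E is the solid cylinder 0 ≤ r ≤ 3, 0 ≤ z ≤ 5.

In cylindrical coordinates, x = r cos(θ), y = r sin(θ), z = z, and dV = r dr dθ dz.

The integrand becomes 22z, so

    ∭_E (22z) dV = ∫_{0}^{2π} ∫_{0}^{3} ∫_{0}^{5} (22z) · r dz dr dθ.

Inner (z): 275r.
Middle (r from 0 to 3): 2475/2.
Outer (θ): 2475π.

Therefore the triple integral equals 2475π.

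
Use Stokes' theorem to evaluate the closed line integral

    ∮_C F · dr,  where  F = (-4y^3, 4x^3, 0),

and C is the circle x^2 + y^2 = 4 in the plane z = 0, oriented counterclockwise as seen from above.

Let S be the flat disk x^2 + y^2 ≤ 4 in the plane z = 0, with upward unit normal n̂ = ẑ. By Stokes' theorem,

    ∮_C F · dr = ∬_S (∇ × F) · n̂ dS = ∬_D (curl F)_z dA,

where D is the disk x^2 + y^2 ≤ 4.

Compute the curl of F = (-4y^3, 4x^3, 0):
    (∇ × F)_x = ∂F_z/∂y - ∂F_y/∂z = 0,
    (∇ × F)_y = ∂F_x/∂z - ∂F_z/∂x = 0,
    (∇ × F)_z = ∂F_y/∂x - ∂F_x/∂y = 12x^2 + 12y^2.

On z = 0, (curl F)_z = 12x^2 + 12y^2.

Convert to polar (x = r cos θ, y = r sin θ, dA = r dr dθ); the integrand becomes 12r^2, so

    ∬_D (curl F)_z dA = ∫_0^{2π} ∫_0^{2} (12r^2) · r dr dθ.

Inner (r from 0 to 2): 48.
Outer (θ from 0 to 2π): 96π.

Therefore ∮_C F · dr = 96π.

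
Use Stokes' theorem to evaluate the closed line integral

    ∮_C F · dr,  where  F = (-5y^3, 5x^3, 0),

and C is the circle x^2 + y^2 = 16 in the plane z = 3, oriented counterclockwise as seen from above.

Let S be the flat disk x^2 + y^2 ≤ 16 in the plane z = 3, with upward unit normal n̂ = ẑ. By Stokes' theorem,

    ∮_C F · dr = ∬_S (∇ × F) · n̂ dS = ∬_D (curl F)_z dA,

where D is the disk x^2 + y^2 ≤ 16.

Compute the curl of F = (-5y^3, 5x^3, 0):
    (∇ × F)_x = ∂F_z/∂y - ∂F_y/∂z = 0,
    (∇ × F)_y = ∂F_x/∂z - ∂F_z/∂x = 0,
    (∇ × F)_z = ∂F_y/∂x - ∂F_x/∂y = 15x^2 + 15y^2.

On z = 3, (curl F)_z = 15x^2 + 15y^2.

Convert to polar (x = r cos θ, y = r sin θ, dA = r dr dθ); the integrand becomes 15r^2, so

    ∬_D (curl F)_z dA = ∫_0^{2π} ∫_0^{4} (15r^2) · r dr dθ.

Inner (r from 0 to 4): 960.
Outer (θ from 0 to 2π): 1920π.

Therefore ∮_C F · dr = 1920π.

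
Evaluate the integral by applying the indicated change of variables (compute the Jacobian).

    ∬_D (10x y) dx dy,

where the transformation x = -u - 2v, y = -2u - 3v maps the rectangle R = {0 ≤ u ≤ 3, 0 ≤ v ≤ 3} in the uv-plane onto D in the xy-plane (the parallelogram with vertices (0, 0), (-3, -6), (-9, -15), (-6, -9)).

Compute the Jacobian determinant of (x, y) with respect to (u, v):

    ∂(x,y)/∂(u,v) = | -1  -2 | = (-1)(-3) - (-2)(-2) = -1.
                   | -2  -3 |

Its absolute value is |J| = 1 (the area scaling factor).

Substituting x = -u - 2v, y = -2u - 3v into the integrand,

    10x y → 20u^2 + 70u v + 60v^2,

so the integral becomes

    ∬_R (20u^2 + 70u v + 60v^2) · |J| du dv = ∫_0^3 ∫_0^3 (20u^2 + 70u v + 60v^2) dv du.

Inner (v): 60u^2 + 315u + 540.
Outer (u): 7155/2.

Therefore ∬_D (10x y) dx dy = 7155/2.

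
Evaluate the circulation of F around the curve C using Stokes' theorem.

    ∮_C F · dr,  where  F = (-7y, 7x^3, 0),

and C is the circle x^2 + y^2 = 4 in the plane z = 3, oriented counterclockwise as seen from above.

Let S be the flat disk x^2 + y^2 ≤ 4 in the plane z = 3, with upward unit normal n̂ = ẑ. By Stokes' theorem,

    ∮_C F · dr = ∬_S (∇ × F) · n̂ dS = ∬_D (curl F)_z dA,

where D is the disk x^2 + y^2 ≤ 4.

Compute the curl of F = (-7y, 7x^3, 0):
    (∇ × F)_x = ∂F_z/∂y - ∂F_y/∂z = 0,
    (∇ × F)_y = ∂F_x/∂z - ∂F_z/∂x = 0,
    (∇ × F)_z = ∂F_y/∂x - ∂F_x/∂y = 21x^2 + 7.

On z = 3, (curl F)_z = 21x^2 + 7.

Convert to polar (x = r cos θ, y = r sin θ, dA = r dr dθ); the integrand becomes 21r^2cos(θ)^2 + 7, so

    ∬_D (curl F)_z dA = ∫_0^{2π} ∫_0^{2} (21r^2cos(θ)^2 + 7) · r dr dθ.

Inner (r from 0 to 2): 84cos(θ)^2 + 14.
Outer (θ from 0 to 2π): 112π.

Therefore ∮_C F · dr = 112π.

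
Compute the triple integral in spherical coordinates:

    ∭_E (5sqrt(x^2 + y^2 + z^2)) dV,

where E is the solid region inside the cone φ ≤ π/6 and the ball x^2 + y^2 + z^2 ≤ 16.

In spherical coordinates, x = ρ sin(φ) cos(θ), y = ρ sin(φ) sin(θ), z = ρ cos(φ), and dV = ρ^2 sin(φ) dρ dφ dθ.

The integrand becomes 5ρ, so

    ∭_E (5sqrt(x^2 + y^2 + z^2)) dV = ∫_{0}^{2π} ∫_{0}^{π/6} ∫_{0}^{4} (5ρ) · ρ^2 sin(φ) dρ dφ dθ.

Inner (ρ): 320sin(φ).
Middle (φ): 320 - 160sqrt(3).
Outer (θ): 320π (2 - sqrt(3)).

Therefore the triple integral equals 320π (2 - sqrt(3)).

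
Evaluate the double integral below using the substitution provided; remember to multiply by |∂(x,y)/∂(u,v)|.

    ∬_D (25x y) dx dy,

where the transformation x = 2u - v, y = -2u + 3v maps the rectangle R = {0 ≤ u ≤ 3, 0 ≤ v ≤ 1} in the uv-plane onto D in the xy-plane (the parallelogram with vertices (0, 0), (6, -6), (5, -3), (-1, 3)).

Compute the Jacobian determinant of (x, y) with respect to (u, v):

    ∂(x,y)/∂(u,v) = | 2  -1 | = (2)(3) - (-1)(-2) = 4.
                   | -2  3 |

Its absolute value is |J| = 4 (the area scaling factor).

Substituting x = 2u - v, y = -2u + 3v into the integrand,

    25x y → -100u^2 + 200u v - 75v^2,

so the integral becomes

    ∬_R (-100u^2 + 200u v - 75v^2) · |J| du dv = ∫_0^3 ∫_0^1 (-400u^2 + 800u v - 300v^2) dv du.

Inner (v): -400u^2 + 400u - 100.
Outer (u): -2100.

Therefore ∬_D (25x y) dx dy = -2100.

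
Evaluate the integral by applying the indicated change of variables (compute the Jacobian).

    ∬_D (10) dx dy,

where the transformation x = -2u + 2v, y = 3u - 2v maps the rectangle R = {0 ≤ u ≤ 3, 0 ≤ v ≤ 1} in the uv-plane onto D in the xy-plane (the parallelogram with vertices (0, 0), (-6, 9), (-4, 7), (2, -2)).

Compute the Jacobian determinant of (x, y) with respect to (u, v):

    ∂(x,y)/∂(u,v) = | -2  2 | = (-2)(-2) - (2)(3) = -2.
                   | 3  -2 |

Its absolute value is |J| = 2 (the area scaling factor).

Substituting x = -2u + 2v, y = 3u - 2v into the integrand,

    10 → 10,

so the integral becomes

    ∬_R (10) · |J| du dv = ∫_0^3 ∫_0^1 (20) dv du.

Inner (v): 20.
Outer (u): 60.

Therefore ∬_D (10) dx dy = 60.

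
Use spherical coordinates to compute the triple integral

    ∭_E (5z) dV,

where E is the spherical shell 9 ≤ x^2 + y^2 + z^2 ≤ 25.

In spherical coordinates, x = ρ sin(φ) cos(θ), y = ρ sin(φ) sin(θ), z = ρ cos(φ), and dV = ρ^2 sin(φ) dρ dφ dθ.

The integrand becomes 5ρ cos(φ), so

    ∭_E (5z) dV = ∫_{0}^{2π} ∫_{0}^{π} ∫_{3}^{5} (5ρ cos(φ)) · ρ^2 sin(φ) dρ dφ dθ.

Inner (ρ): 340sin(2φ).
Middle (φ): 0.
Outer (θ): 0.

Therefore the triple integral equals 0.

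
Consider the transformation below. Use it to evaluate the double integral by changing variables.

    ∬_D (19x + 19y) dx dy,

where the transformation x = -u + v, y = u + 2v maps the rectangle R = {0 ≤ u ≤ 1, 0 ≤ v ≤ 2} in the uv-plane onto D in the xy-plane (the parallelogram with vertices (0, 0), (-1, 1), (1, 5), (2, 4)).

Compute the Jacobian determinant of (x, y) with respect to (u, v):

    ∂(x,y)/∂(u,v) = | -1  1 | = (-1)(2) - (1)(1) = -3.
                   | 1  2 |

Its absolute value is |J| = 3 (the area scaling factor).

Substituting x = -u + v, y = u + 2v into the integrand,

    19x + 19y → 57v,

so the integral becomes

    ∬_R (57v) · |J| du dv = ∫_0^1 ∫_0^2 (171v) dv du.

Inner (v): 342.
Outer (u): 342.

Therefore ∬_D (19x + 19y) dx dy = 342.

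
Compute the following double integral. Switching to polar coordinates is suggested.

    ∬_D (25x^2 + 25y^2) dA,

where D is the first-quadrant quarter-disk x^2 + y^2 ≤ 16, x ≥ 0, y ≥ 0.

The region D is 0 ≤ r ≤ 4, 0 ≤ θ ≤ π/2 in polar coordinates, where x = r cos(θ), y = r sin(θ), and dA = r dr dθ.

Under the substitution, the integrand becomes 25r^2, so

    ∬_D (25x^2 + 25y^2) dA = ∫_{0}^{π/2} ∫_{0}^{4} (25r^2) · r dr dθ.

Inner integral (in r): ∫_{0}^{4} (25r^2) · r dr = 1600.

Outer integral (in θ): ∫_{0}^{π/2} (1600) dθ = 800π.

Therefore ∬_D (25x^2 + 25y^2) dA = 800π.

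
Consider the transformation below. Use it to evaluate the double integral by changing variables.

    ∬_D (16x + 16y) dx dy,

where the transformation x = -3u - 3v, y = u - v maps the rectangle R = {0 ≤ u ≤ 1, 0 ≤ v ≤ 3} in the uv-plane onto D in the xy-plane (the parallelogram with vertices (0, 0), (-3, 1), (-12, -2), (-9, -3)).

Compute the Jacobian determinant of (x, y) with respect to (u, v):

    ∂(x,y)/∂(u,v) = | -3  -3 | = (-3)(-1) - (-3)(1) = 6.
                   | 1  -1 |

Its absolute value is |J| = 6 (the area scaling factor).

Substituting x = -3u - 3v, y = u - v into the integrand,

    16x + 16y → -32u - 64v,

so the integral becomes

    ∬_R (-32u - 64v) · |J| du dv = ∫_0^1 ∫_0^3 (-192u - 384v) dv du.

Inner (v): -576u - 1728.
Outer (u): -2016.

Therefore ∬_D (16x + 16y) dx dy = -2016.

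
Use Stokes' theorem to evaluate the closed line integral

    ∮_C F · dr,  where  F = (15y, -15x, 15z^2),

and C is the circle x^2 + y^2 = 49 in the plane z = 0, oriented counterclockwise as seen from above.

Let S be the flat disk x^2 + y^2 ≤ 49 in the plane z = 0, with upward unit normal n̂ = ẑ. By Stokes' theorem,

    ∮_C F · dr = ∬_S (∇ × F) · n̂ dS = ∬_D (curl F)_z dA,

where D is the disk x^2 + y^2 ≤ 49.

Compute the curl of F = (15y, -15x, 15z^2):
    (∇ × F)_x = ∂F_z/∂y - ∂F_y/∂z = 0,
    (∇ × F)_y = ∂F_x/∂z - ∂F_z/∂x = 0,
    (∇ × F)_z = ∂F_y/∂x - ∂F_x/∂y = -30.

On z = 0, (curl F)_z = -30.

Convert to polar (x = r cos θ, y = r sin θ, dA = r dr dθ); the integrand becomes -30, so

    ∬_D (curl F)_z dA = ∫_0^{2π} ∫_0^{7} (-30) · r dr dθ.

Inner (r from 0 to 7): -735.
Outer (θ from 0 to 2π): -1470π.

Therefore ∮_C F · dr = -1470π.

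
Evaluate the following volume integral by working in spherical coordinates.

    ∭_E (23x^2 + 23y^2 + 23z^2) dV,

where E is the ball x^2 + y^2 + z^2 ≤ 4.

In spherical coordinates, x = ρ sin(φ) cos(θ), y = ρ sin(φ) sin(θ), z = ρ cos(φ), and dV = ρ^2 sin(φ) dρ dφ dθ.

The integrand becomes 23ρ^2, so

    ∭_E (23x^2 + 23y^2 + 23z^2) dV = ∫_{0}^{2π} ∫_{0}^{π} ∫_{0}^{2} (23ρ^2) · ρ^2 sin(φ) dρ dφ dθ.

Inner (ρ): 736sin(φ)/5.
Middle (φ): 1472/5.
Outer (θ): 2944π/5.

Therefore the triple integral equals 2944π/5.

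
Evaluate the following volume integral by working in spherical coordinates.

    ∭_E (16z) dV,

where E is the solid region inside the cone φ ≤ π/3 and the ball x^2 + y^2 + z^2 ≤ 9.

In spherical coordinates, x = ρ sin(φ) cos(θ), y = ρ sin(φ) sin(θ), z = ρ cos(φ), and dV = ρ^2 sin(φ) dρ dφ dθ.

The integrand becomes 16ρ cos(φ), so

    ∭_E (16z) dV = ∫_{0}^{2π} ∫_{0}^{π/3} ∫_{0}^{3} (16ρ cos(φ)) · ρ^2 sin(φ) dρ dφ dθ.

Inner (ρ): 162sin(2φ).
Middle (φ): 243/2.
Outer (θ): 243π.

Therefore the triple integral equals 243π.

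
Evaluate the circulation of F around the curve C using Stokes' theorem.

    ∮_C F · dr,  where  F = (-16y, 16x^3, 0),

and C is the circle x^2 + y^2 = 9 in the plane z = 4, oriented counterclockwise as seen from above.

Let S be the flat disk x^2 + y^2 ≤ 9 in the plane z = 4, with upward unit normal n̂ = ẑ. By Stokes' theorem,

    ∮_C F · dr = ∬_S (∇ × F) · n̂ dS = ∬_D (curl F)_z dA,

where D is the disk x^2 + y^2 ≤ 9.

Compute the curl of F = (-16y, 16x^3, 0):
    (∇ × F)_x = ∂F_z/∂y - ∂F_y/∂z = 0,
    (∇ × F)_y = ∂F_x/∂z - ∂F_z/∂x = 0,
    (∇ × F)_z = ∂F_y/∂x - ∂F_x/∂y = 48x^2 + 16.

On z = 4, (curl F)_z = 48x^2 + 16.

Convert to polar (x = r cos θ, y = r sin θ, dA = r dr dθ); the integrand becomes 48r^2cos(θ)^2 + 16, so

    ∬_D (curl F)_z dA = ∫_0^{2π} ∫_0^{3} (48r^2cos(θ)^2 + 16) · r dr dθ.

Inner (r from 0 to 3): 972cos(θ)^2 + 72.
Outer (θ from 0 to 2π): 1116π.

Therefore ∮_C F · dr = 1116π.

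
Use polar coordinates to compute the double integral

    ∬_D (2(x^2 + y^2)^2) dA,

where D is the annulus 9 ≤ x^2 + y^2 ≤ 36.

The region D is 3 ≤ r ≤ 6, 0 ≤ θ ≤ 2π in polar coordinates, where x = r cos(θ), y = r sin(θ), and dA = r dr dθ.

Under the substitution, the integrand becomes 2r^4, so

    ∬_D (2(x^2 + y^2)^2) dA = ∫_{0}^{2π} ∫_{3}^{6} (2r^4) · r dr dθ.

Inner integral (in r): ∫_{3}^{6} (2r^4) · r dr = 15309.

Outer integral (in θ): ∫_{0}^{2π} (15309) dθ = 30618π.

Therefore ∬_D (2(x^2 + y^2)^2) dA = 30618π.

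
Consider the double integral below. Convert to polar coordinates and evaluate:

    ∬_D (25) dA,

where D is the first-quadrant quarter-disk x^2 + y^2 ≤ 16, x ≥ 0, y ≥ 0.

The region D is 0 ≤ r ≤ 4, 0 ≤ θ ≤ π/2 in polar coordinates, where x = r cos(θ), y = r sin(θ), and dA = r dr dθ.

Under the substitution, the integrand becomes 25, so

    ∬_D (25) dA = ∫_{0}^{π/2} ∫_{0}^{4} (25) · r dr dθ.

Inner integral (in r): ∫_{0}^{4} (25) · r dr = 200.

Outer integral (in θ): ∫_{0}^{π/2} (200) dθ = 100π.

Therefore ∬_D (25) dA = 100π.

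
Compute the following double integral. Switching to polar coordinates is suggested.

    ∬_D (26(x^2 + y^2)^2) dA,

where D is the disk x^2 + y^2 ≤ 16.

The region D is 0 ≤ r ≤ 4, 0 ≤ θ ≤ 2π in polar coordinates, where x = r cos(θ), y = r sin(θ), and dA = r dr dθ.

Under the substitution, the integrand becomes 26r^4, so

    ∬_D (26(x^2 + y^2)^2) dA = ∫_{0}^{2π} ∫_{0}^{4} (26r^4) · r dr dθ.

Inner integral (in r): ∫_{0}^{4} (26r^4) · r dr = 53248/3.

Outer integral (in θ): ∫_{0}^{2π} (53248/3) dθ = 106496π/3.

Therefore ∬_D (26(x^2 + y^2)^2) dA = 106496π/3.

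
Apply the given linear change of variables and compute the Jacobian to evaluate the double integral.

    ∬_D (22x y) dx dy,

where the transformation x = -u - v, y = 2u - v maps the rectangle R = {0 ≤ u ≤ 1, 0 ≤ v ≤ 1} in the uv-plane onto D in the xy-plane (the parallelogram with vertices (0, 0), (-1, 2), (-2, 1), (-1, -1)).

Compute the Jacobian determinant of (x, y) with respect to (u, v):

    ∂(x,y)/∂(u,v) = | -1  -1 | = (-1)(-1) - (-1)(2) = 3.
                   | 2  -1 |

Its absolute value is |J| = 3 (the area scaling factor).

Substituting x = -u - v, y = 2u - v into the integrand,

    22x y → -44u^2 - 22u v + 22v^2,

so the integral becomes

    ∬_R (-44u^2 - 22u v + 22v^2) · |J| du dv = ∫_0^1 ∫_0^1 (-132u^2 - 66u v + 66v^2) dv du.

Inner (v): -132u^2 - 33u + 22.
Outer (u): -77/2.

Therefore ∬_D (22x y) dx dy = -77/2.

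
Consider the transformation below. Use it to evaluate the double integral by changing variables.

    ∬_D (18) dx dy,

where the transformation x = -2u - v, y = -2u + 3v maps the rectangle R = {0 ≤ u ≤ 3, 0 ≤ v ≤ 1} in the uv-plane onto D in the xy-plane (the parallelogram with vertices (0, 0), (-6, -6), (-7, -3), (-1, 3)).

Compute the Jacobian determinant of (x, y) with respect to (u, v):

    ∂(x,y)/∂(u,v) = | -2  -1 | = (-2)(3) - (-1)(-2) = -8.
                   | -2  3 |

Its absolute value is |J| = 8 (the area scaling factor).

Substituting x = -2u - v, y = -2u + 3v into the integrand,

    18 → 18,

so the integral becomes

    ∬_R (18) · |J| du dv = ∫_0^3 ∫_0^1 (144) dv du.

Inner (v): 144.
Outer (u): 432.

Therefore ∬_D (18) dx dy = 432.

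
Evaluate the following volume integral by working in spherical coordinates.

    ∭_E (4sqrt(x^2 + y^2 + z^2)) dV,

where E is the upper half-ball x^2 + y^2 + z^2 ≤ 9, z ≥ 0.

In spherical coordinates, x = ρ sin(φ) cos(θ), y = ρ sin(φ) sin(θ), z = ρ cos(φ), and dV = ρ^2 sin(φ) dρ dφ dθ.

The integrand becomes 4ρ, so

    ∭_E (4sqrt(x^2 + y^2 + z^2)) dV = ∫_{0}^{2π} ∫_{0}^{π/2} ∫_{0}^{3} (4ρ) · ρ^2 sin(φ) dρ dφ dθ.

Inner (ρ): 81sin(φ).
Middle (φ): 81.
Outer (θ): 162π.

Therefore the triple integral equals 162π.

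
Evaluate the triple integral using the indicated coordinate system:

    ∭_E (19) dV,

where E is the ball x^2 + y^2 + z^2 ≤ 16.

In spherical coordinates, x = ρ sin(φ) cos(θ), y = ρ sin(φ) sin(θ), z = ρ cos(φ), and dV = ρ^2 sin(φ) dρ dφ dθ.

The integrand becomes 19, so

    ∭_E (19) dV = ∫_{0}^{2π} ∫_{0}^{π} ∫_{0}^{4} (19) · ρ^2 sin(φ) dρ dφ dθ.

Inner (ρ): 1216sin(φ)/3.
Middle (φ): 2432/3.
Outer (θ): 4864π/3.

Therefore the triple integral equals 4864π/3.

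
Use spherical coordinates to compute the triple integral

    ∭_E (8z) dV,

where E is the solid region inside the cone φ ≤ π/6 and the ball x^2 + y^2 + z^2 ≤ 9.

In spherical coordinates, x = ρ sin(φ) cos(θ), y = ρ sin(φ) sin(θ), z = ρ cos(φ), and dV = ρ^2 sin(φ) dρ dφ dθ.

The integrand becomes 8ρ cos(φ), so

    ∭_E (8z) dV = ∫_{0}^{2π} ∫_{0}^{π/6} ∫_{0}^{3} (8ρ cos(φ)) · ρ^2 sin(φ) dρ dφ dθ.

Inner (ρ): 81sin(2φ).
Middle (φ): 81/4.
Outer (θ): 81π/2.

Therefore the triple integral equals 81π/2.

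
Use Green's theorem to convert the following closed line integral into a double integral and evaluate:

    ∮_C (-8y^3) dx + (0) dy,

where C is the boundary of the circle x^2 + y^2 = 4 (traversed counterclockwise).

Green's theorem converts the closed line integral into a double integral over the enclosed region D:

    ∮_C P dx + Q dy = ∬_D (∂Q/∂x - ∂P/∂y) dA.

Here P = -8y^3, Q = 0, so

    ∂Q/∂x = 0,    ∂P/∂y = -24y^2,
    ∂Q/∂x - ∂P/∂y = 24y^2.

D is the region x^2 + y^2 ≤ 4. Evaluating the double integral:

In polar coordinates (x = r cos θ, y = r sin θ, dA = r dr dθ) the integrand becomes 24r^2sin(θ)^2, so

    ∬_D (24y^2) dA = ∫_0^{2π} ∫_0^{2} (24r^2sin(θ)^2) · r dr dθ.

Inner (r from 0 to 2): 96sin(θ)^2.
Outer (θ from 0 to 2π): 96π.

Therefore ∮_C P dx + Q dy = 96π.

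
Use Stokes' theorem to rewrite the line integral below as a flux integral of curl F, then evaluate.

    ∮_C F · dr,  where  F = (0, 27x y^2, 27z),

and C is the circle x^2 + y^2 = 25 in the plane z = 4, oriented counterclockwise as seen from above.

Let S be the flat disk x^2 + y^2 ≤ 25 in the plane z = 4, with upward unit normal n̂ = ẑ. By Stokes' theorem,

    ∮_C F · dr = ∬_S (∇ × F) · n̂ dS = ∬_D (curl F)_z dA,

where D is the disk x^2 + y^2 ≤ 25.

Compute the curl of F = (0, 27x y^2, 27z):
    (∇ × F)_x = ∂F_z/∂y - ∂F_y/∂z = 0,
    (∇ × F)_y = ∂F_x/∂z - ∂F_z/∂x = 0,
    (∇ × F)_z = ∂F_y/∂x - ∂F_x/∂y = 27y^2.

On z = 4, (curl F)_z = 27y^2.

Convert to polar (x = r cos θ, y = r sin θ, dA = r dr dθ); the integrand becomes 27r^2sin(θ)^2, so

    ∬_D (curl F)_z dA = ∫_0^{2π} ∫_0^{5} (27r^2sin(θ)^2) · r dr dθ.

Inner (r from 0 to 5): 16875sin(θ)^2/4.
Outer (θ from 0 to 2π): 16875π/4.

Therefore ∮_C F · dr = 16875π/4.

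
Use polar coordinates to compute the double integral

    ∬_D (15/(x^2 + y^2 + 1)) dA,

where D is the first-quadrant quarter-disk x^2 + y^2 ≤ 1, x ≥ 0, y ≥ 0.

The region D is 0 ≤ r ≤ 1, 0 ≤ θ ≤ π/2 in polar coordinates, where x = r cos(θ), y = r sin(θ), and dA = r dr dθ.

Under the substitution, the integrand becomes 15/(r^2 + 1), so

    ∬_D (15/(x^2 + y^2 + 1)) dA = ∫_{0}^{π/2} ∫_{0}^{1} (15/(r^2 + 1)) · r dr dθ.

Inner integral (in r): ∫_{0}^{1} (15/(r^2 + 1)) · r dr = 15log(2)/2.

Outer integral (in θ): ∫_{0}^{π/2} (15log(2)/2) dθ = 15π log(2)/4.

Therefore ∬_D (15/(x^2 + y^2 + 1)) dA = 15π log(2)/4.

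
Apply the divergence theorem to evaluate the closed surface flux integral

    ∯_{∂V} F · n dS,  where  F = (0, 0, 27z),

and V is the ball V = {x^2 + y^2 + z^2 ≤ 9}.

By the divergence theorem,

    ∯_{∂V} F · n dS = ∭_V (∇ · F) dV.

Compute the divergence:
    ∇ · F = ∂F_x/∂x + ∂F_y/∂y + ∂F_z/∂z = 0 + 0 + 27 = 27.

In spherical coordinates, x = ρ sin(φ) cos(θ), y = ρ sin(φ) sin(θ), z = ρ cos(φ), dV = ρ^2 sin(φ) dρ dφ dθ, with 0 ≤ ρ ≤ 3, 0 ≤ φ ≤ π, 0 ≤ θ ≤ 2π.

The integrand, after substitution and multiplying by the volume element, becomes (27) · ρ^2 sin(φ), so

    ∭_V (∇·F) dV = ∫_0^{2π} ∫_0^{π} ∫_0^{3} (27) · ρ^2 sin(φ) dρ dφ dθ.

Inner (ρ from 0 to 3): 243sin(φ).
Middle (φ from 0 to π): 486.
Outer (θ from 0 to 2π): 972π.

Therefore ∯_{∂V} F · n dS = 972π.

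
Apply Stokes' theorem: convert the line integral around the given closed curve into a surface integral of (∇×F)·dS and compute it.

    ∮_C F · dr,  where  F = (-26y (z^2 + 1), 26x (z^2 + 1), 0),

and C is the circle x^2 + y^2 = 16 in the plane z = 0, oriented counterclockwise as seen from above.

Let S be the flat disk x^2 + y^2 ≤ 16 in the plane z = 0, with upward unit normal n̂ = ẑ. By Stokes' theorem,

    ∮_C F · dr = ∬_S (∇ × F) · n̂ dS = ∬_D (curl F)_z dA,

where D is the disk x^2 + y^2 ≤ 16.

Compute the curl of F = (-26y (z^2 + 1), 26x (z^2 + 1), 0):
    (∇ × F)_x = ∂F_z/∂y - ∂F_y/∂z = -52x z,
    (∇ × F)_y = ∂F_x/∂z - ∂F_z/∂x = -52y z,
    (∇ × F)_z = ∂F_y/∂x - ∂F_x/∂y = 52z^2 + 52.

On z = 0, (curl F)_z = 52.

Convert to polar (x = r cos θ, y = r sin θ, dA = r dr dθ); the integrand becomes 52, so

    ∬_D (curl F)_z dA = ∫_0^{2π} ∫_0^{4} (52) · r dr dθ.

Inner (r from 0 to 4): 416.
Outer (θ from 0 to 2π): 832π.

Therefore ∮_C F · dr = 832π.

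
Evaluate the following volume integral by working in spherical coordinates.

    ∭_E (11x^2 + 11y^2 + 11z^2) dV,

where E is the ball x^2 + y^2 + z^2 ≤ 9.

In spherical coordinates, x = ρ sin(φ) cos(θ), y = ρ sin(φ) sin(θ), z = ρ cos(φ), and dV = ρ^2 sin(φ) dρ dφ dθ.

The integrand becomes 11ρ^2, so

    ∭_E (11x^2 + 11y^2 + 11z^2) dV = ∫_{0}^{2π} ∫_{0}^{π} ∫_{0}^{3} (11ρ^2) · ρ^2 sin(φ) dρ dφ dθ.

Inner (ρ): 2673sin(φ)/5.
Middle (φ): 5346/5.
Outer (θ): 10692π/5.

Therefore the triple integral equals 10692π/5.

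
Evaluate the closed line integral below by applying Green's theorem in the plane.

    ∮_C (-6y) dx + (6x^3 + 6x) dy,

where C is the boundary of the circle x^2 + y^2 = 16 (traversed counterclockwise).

Green's theorem converts the closed line integral into a double integral over the enclosed region D:

    ∮_C P dx + Q dy = ∬_D (∂Q/∂x - ∂P/∂y) dA.

Here P = -6y, Q = 6x^3 + 6x, so

    ∂Q/∂x = 18x^2 + 6,    ∂P/∂y = -6,
    ∂Q/∂x - ∂P/∂y = 18x^2 + 12.

D is the region x^2 + y^2 ≤ 16. Evaluating the double integral:

In polar coordinates (x = r cos θ, y = r sin θ, dA = r dr dθ) the integrand becomes 18r^2cos(θ)^2 + 12, so

    ∬_D (18x^2 + 12) dA = ∫_0^{2π} ∫_0^{4} (18r^2cos(θ)^2 + 12) · r dr dθ.

Inner (r from 0 to 4): 1152cos(θ)^2 + 96.
Outer (θ from 0 to 2π): 1344π.

Therefore ∮_C P dx + Q dy = 1344π.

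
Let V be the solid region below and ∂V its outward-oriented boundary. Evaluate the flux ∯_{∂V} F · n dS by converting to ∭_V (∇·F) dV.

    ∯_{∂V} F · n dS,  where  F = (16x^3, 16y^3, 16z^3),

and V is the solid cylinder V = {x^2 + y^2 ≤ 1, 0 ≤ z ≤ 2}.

By the divergence theorem,

    ∯_{∂V} F · n dS = ∭_V (∇ · F) dV.

Compute the divergence:
    ∇ · F = ∂F_x/∂x + ∂F_y/∂y + ∂F_z/∂z = 48x^2 + 48y^2 + 48z^2.

In cylindrical coordinates, x = r cos(θ), y = r sin(θ), z = z, dV = r dr dθ dz, with 0 ≤ r ≤ 1, 0 ≤ θ ≤ 2π, 0 ≤ z ≤ 2.

The integrand, after substitution and multiplying by the volume element, becomes (48r^2 + 48z^2) · r, so

    ∭_V (∇·F) dV = ∫_0^{2π} ∫_0^{1} ∫_0^{2} (48r^2 + 48z^2) · r dz dr dθ.

Inner (z from 0 to 2): 96r^3 + 128r.
Middle (r from 0 to 1): 88.
Outer (θ from 0 to 2π): 176π.

Therefore ∯_{∂V} F · n dS = 176π.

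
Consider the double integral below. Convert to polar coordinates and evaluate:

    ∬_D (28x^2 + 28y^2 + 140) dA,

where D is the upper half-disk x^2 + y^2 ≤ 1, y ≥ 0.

The region D is 0 ≤ r ≤ 1, 0 ≤ θ ≤ π in polar coordinates, where x = r cos(θ), y = r sin(θ), and dA = r dr dθ.

Under the substitution, the integrand becomes 28r^2 + 140, so

    ∬_D (28x^2 + 28y^2 + 140) dA = ∫_{0}^{π} ∫_{0}^{1} (28r^2 + 140) · r dr dθ.

Inner integral (in r): ∫_{0}^{1} (28r^2 + 140) · r dr = 77.

Outer integral (in θ): ∫_{0}^{π} (77) dθ = 77π.

Therefore ∬_D (28x^2 + 28y^2 + 140) dA = 77π.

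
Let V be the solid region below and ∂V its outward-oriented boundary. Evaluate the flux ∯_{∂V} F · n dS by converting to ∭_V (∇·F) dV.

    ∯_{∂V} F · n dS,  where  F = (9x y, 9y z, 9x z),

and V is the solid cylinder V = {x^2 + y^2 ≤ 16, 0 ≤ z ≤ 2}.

By the divergence theorem,

    ∯_{∂V} F · n dS = ∭_V (∇ · F) dV.

Compute the divergence:
    ∇ · F = ∂F_x/∂x + ∂F_y/∂y + ∂F_z/∂z = 9y + 9z + 9x = 9x + 9y + 9z.

In cylindrical coordinates, x = r cos(θ), y = r sin(θ), z = z, dV = r dr dθ dz, with 0 ≤ r ≤ 4, 0 ≤ θ ≤ 2π, 0 ≤ z ≤ 2.

The integrand, after substitution and multiplying by the volume element, becomes (9sqrt(2)r sin(θ + π/4) + 9z) · r, so

    ∭_V (∇·F) dV = ∫_0^{2π} ∫_0^{4} ∫_0^{2} (9sqrt(2)r sin(θ + π/4) + 9z) · r dz dr dθ.

Inner (z from 0 to 2): 18r (sqrt(2)r sin(θ + π/4) + 1).
Middle (r from 0 to 4): 384sqrt(2)sin(θ + π/4) + 144.
Outer (θ from 0 to 2π): 288π.

Therefore ∯_{∂V} F · n dS = 288π.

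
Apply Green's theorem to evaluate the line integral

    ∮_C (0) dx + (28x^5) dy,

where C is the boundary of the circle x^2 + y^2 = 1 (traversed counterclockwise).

Green's theorem converts the closed line integral into a double integral over the enclosed region D:

    ∮_C P dx + Q dy = ∬_D (∂Q/∂x - ∂P/∂y) dA.

Here P = 0, Q = 28x^5, so

    ∂Q/∂x = 140x^4,    ∂P/∂y = 0,
    ∂Q/∂x - ∂P/∂y = 140x^4.

D is the region x^2 + y^2 ≤ 1. Evaluating the double integral:

In polar coordinates (x = r cos θ, y = r sin θ, dA = r dr dθ) the integrand becomes 140r^4cos(θ)^4, so

    ∬_D (140x^4) dA = ∫_0^{2π} ∫_0^{1} (140r^4cos(θ)^4) · r dr dθ.

Inner (r from 0 to 1): 70cos(θ)^4/3.
Outer (θ from 0 to 2π): 35π/2.

Therefore ∮_C P dx + Q dy = 35π/2.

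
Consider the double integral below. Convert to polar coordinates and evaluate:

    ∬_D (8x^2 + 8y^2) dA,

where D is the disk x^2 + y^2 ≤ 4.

The region D is 0 ≤ r ≤ 2, 0 ≤ θ ≤ 2π in polar coordinates, where x = r cos(θ), y = r sin(θ), and dA = r dr dθ.

Under the substitution, the integrand becomes 8r^2, so

    ∬_D (8x^2 + 8y^2) dA = ∫_{0}^{2π} ∫_{0}^{2} (8r^2) · r dr dθ.

Inner integral (in r): ∫_{0}^{2} (8r^2) · r dr = 32.

Outer integral (in θ): ∫_{0}^{2π} (32) dθ = 64π.

Therefore ∬_D (8x^2 + 8y^2) dA = 64π.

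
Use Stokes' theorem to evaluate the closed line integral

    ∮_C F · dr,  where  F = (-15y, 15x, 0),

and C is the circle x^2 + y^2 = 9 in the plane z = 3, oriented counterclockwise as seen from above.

Let S be the flat disk x^2 + y^2 ≤ 9 in the plane z = 3, with upward unit normal n̂ = ẑ. By Stokes' theorem,

    ∮_C F · dr = ∬_S (∇ × F) · n̂ dS = ∬_D (curl F)_z dA,

where D is the disk x^2 + y^2 ≤ 9.

Compute the curl of F = (-15y, 15x, 0):
    (∇ × F)_x = ∂F_z/∂y - ∂F_y/∂z = 0,
    (∇ × F)_y = ∂F_x/∂z - ∂F_z/∂x = 0,
    (∇ × F)_z = ∂F_y/∂x - ∂F_x/∂y = 30.

On z = 3, (curl F)_z = 30.

Convert to polar (x = r cos θ, y = r sin θ, dA = r dr dθ); the integrand becomes 30, so

    ∬_D (curl F)_z dA = ∫_0^{2π} ∫_0^{3} (30) · r dr dθ.

Inner (r from 0 to 3): 135.
Outer (θ from 0 to 2π): 270π.

Therefore ∮_C F · dr = 270π.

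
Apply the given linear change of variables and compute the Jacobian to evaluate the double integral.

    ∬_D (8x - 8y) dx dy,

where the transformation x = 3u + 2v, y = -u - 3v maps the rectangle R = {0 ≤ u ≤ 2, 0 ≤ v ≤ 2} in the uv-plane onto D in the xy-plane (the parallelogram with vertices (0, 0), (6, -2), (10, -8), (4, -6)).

Compute the Jacobian determinant of (x, y) with respect to (u, v):

    ∂(x,y)/∂(u,v) = | 3  2 | = (3)(-3) - (2)(-1) = -7.
                   | -1  -3 |

Its absolute value is |J| = 7 (the area scaling factor).

Substituting x = 3u + 2v, y = -u - 3v into the integrand,

    8x - 8y → 32u + 40v,

so the integral becomes

    ∬_R (32u + 40v) · |J| du dv = ∫_0^2 ∫_0^2 (224u + 280v) dv du.

Inner (v): 448u + 560.
Outer (u): 2016.

Therefore ∬_D (8x - 8y) dx dy = 2016.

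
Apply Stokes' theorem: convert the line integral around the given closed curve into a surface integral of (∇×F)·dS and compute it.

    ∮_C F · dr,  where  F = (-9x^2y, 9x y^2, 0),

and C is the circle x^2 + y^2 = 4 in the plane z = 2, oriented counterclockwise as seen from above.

Let S be the flat disk x^2 + y^2 ≤ 4 in the plane z = 2, with upward unit normal n̂ = ẑ. By Stokes' theorem,

    ∮_C F · dr = ∬_S (∇ × F) · n̂ dS = ∬_D (curl F)_z dA,

where D is the disk x^2 + y^2 ≤ 4.

Compute the curl of F = (-9x^2y, 9x y^2, 0):
    (∇ × F)_x = ∂F_z/∂y - ∂F_y/∂z = 0,
    (∇ × F)_y = ∂F_x/∂z - ∂F_z/∂x = 0,
    (∇ × F)_z = ∂F_y/∂x - ∂F_x/∂y = 9x^2 + 9y^2.

On z = 2, (curl F)_z = 9x^2 + 9y^2.

Convert to polar (x = r cos θ, y = r sin θ, dA = r dr dθ); the integrand becomes 9r^2, so

    ∬_D (curl F)_z dA = ∫_0^{2π} ∫_0^{2} (9r^2) · r dr dθ.

Inner (r from 0 to 2): 36.
Outer (θ from 0 to 2π): 72π.

Therefore ∮_C F · dr = 72π.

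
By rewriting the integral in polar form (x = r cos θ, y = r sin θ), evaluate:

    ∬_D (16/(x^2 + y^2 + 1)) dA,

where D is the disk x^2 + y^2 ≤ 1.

The region D is 0 ≤ r ≤ 1, 0 ≤ θ ≤ 2π in polar coordinates, where x = r cos(θ), y = r sin(θ), and dA = r dr dθ.

Under the substitution, the integrand becomes 16/(r^2 + 1), so

    ∬_D (16/(x^2 + y^2 + 1)) dA = ∫_{0}^{2π} ∫_{0}^{1} (16/(r^2 + 1)) · r dr dθ.

Inner integral (in r): ∫_{0}^{1} (16/(r^2 + 1)) · r dr = log(256).

Outer integral (in θ): ∫_{0}^{2π} (log(256)) dθ = 16π log(2).

Therefore ∬_D (16/(x^2 + y^2 + 1)) dA = 16π log(2).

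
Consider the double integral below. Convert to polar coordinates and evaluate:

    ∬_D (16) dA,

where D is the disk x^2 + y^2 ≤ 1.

The region D is 0 ≤ r ≤ 1, 0 ≤ θ ≤ 2π in polar coordinates, where x = r cos(θ), y = r sin(θ), and dA = r dr dθ.

Under the substitution, the integrand becomes 16, so

    ∬_D (16) dA = ∫_{0}^{2π} ∫_{0}^{1} (16) · r dr dθ.

Inner integral (in r): ∫_{0}^{1} (16) · r dr = 8.

Outer integral (in θ): ∫_{0}^{2π} (8) dθ = 16π.

Therefore ∬_D (16) dA = 16π.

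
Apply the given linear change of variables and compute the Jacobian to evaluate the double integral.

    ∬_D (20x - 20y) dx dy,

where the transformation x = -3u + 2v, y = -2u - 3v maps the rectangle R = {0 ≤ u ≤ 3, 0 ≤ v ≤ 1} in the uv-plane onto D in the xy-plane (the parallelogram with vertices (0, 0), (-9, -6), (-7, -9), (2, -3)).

Compute the Jacobian determinant of (x, y) with respect to (u, v):

    ∂(x,y)/∂(u,v) = | -3  2 | = (-3)(-3) - (2)(-2) = 13.
                   | -2  -3 |

Its absolute value is |J| = 13 (the area scaling factor).

Substituting x = -3u + 2v, y = -2u - 3v into the integrand,

    20x - 20y → -20u + 100v,

so the integral becomes

    ∬_R (-20u + 100v) · |J| du dv = ∫_0^3 ∫_0^1 (-260u + 1300v) dv du.

Inner (v): 650 - 260u.
Outer (u): 780.

Therefore ∬_D (20x - 20y) dx dy = 780.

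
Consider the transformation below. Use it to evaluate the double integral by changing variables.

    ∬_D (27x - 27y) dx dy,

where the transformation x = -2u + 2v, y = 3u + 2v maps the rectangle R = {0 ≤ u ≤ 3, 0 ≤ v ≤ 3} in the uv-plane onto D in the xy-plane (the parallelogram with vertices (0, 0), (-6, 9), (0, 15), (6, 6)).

Compute the Jacobian determinant of (x, y) with respect to (u, v):

    ∂(x,y)/∂(u,v) = | -2  2 | = (-2)(2) - (2)(3) = -10.
                   | 3  2 |

Its absolute value is |J| = 10 (the area scaling factor).

Substituting x = -2u + 2v, y = 3u + 2v into the integrand,

    27x - 27y → -135u,

so the integral becomes

    ∬_R (-135u) · |J| du dv = ∫_0^3 ∫_0^3 (-1350u) dv du.

Inner (v): -4050u.
Outer (u): -18225.

Therefore ∬_D (27x - 27y) dx dy = -18225.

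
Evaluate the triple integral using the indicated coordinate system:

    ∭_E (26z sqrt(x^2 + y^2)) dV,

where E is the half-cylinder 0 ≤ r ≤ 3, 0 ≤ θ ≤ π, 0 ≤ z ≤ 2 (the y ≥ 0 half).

In cylindrical coordinates, x = r cos(θ), y = r sin(θ), z = z, and dV = r dr dθ dz.

The integrand becomes 26r z, so

    ∭_E (26z sqrt(x^2 + y^2)) dV = ∫_{0}^{π} ∫_{0}^{3} ∫_{0}^{2} (26r z) · r dz dr dθ.

Inner (z): 52r^2.
Middle (r from 0 to 3): 468.
Outer (θ): 468π.

Therefore the triple integral equals 468π.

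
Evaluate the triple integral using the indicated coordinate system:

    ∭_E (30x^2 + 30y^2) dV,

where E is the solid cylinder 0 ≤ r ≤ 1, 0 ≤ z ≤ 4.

In cylindrical coordinates, x = r cos(θ), y = r sin(θ), z = z, and dV = r dr dθ dz.

The integrand becomes 30r^2, so

    ∭_E (30x^2 + 30y^2) dV = ∫_{0}^{2π} ∫_{0}^{1} ∫_{0}^{4} (30r^2) · r dz dr dθ.

Inner (z): 120r^3.
Middle (r from 0 to 1): 30.
Outer (θ): 60π.

Therefore the triple integral equals 60π.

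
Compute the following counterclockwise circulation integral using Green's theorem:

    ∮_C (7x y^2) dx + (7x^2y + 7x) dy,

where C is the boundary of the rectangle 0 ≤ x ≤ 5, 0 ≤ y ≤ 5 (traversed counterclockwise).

Green's theorem converts the closed line integral into a double integral over the enclosed region D:

    ∮_C P dx + Q dy = ∬_D (∂Q/∂x - ∂P/∂y) dA.

Here P = 7x y^2, Q = 7x^2y + 7x, so

    ∂Q/∂x = 14x y + 7,    ∂P/∂y = 14x y,
    ∂Q/∂x - ∂P/∂y = 7.

D is the region 0 ≤ x ≤ 5, 0 ≤ y ≤ 5. Evaluating the double integral:

    ∬_D (7) dA = ∫_0^{5} ∫_0^{5} (7) dy dx.

Inner (y from 0 to 5): 35.
Outer (x from 0 to 5): 175.

Therefore ∮_C P dx + Q dy = 175.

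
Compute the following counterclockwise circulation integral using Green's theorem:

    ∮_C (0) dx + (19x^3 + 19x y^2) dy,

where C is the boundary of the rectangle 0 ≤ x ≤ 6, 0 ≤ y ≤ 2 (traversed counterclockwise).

Green's theorem converts the closed line integral into a double integral over the enclosed region D:

    ∮_C P dx + Q dy = ∬_D (∂Q/∂x - ∂P/∂y) dA.

Here P = 0, Q = 19x^3 + 19x y^2, so

    ∂Q/∂x = 57x^2 + 19y^2,    ∂P/∂y = 0,
    ∂Q/∂x - ∂P/∂y = 57x^2 + 19y^2.

D is the region 0 ≤ x ≤ 6, 0 ≤ y ≤ 2. Evaluating the double integral:

    ∬_D (57x^2 + 19y^2) dA = ∫_0^{6} ∫_0^{2} (57x^2 + 19y^2) dy dx.

Inner (y from 0 to 2): 114x^2 + 152/3.
Outer (x from 0 to 6): 8512.

Therefore ∮_C P dx + Q dy = 8512.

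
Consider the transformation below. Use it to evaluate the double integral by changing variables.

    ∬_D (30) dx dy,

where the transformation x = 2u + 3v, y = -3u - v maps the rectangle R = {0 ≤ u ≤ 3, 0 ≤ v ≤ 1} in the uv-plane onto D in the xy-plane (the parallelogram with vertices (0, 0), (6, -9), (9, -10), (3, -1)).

Compute the Jacobian determinant of (x, y) with respect to (u, v):

    ∂(x,y)/∂(u,v) = | 2  3 | = (2)(-1) - (3)(-3) = 7.
                   | -3  -1 |

Its absolute value is |J| = 7 (the area scaling factor).

Substituting x = 2u + 3v, y = -3u - v into the integrand,

    30 → 30,

so the integral becomes

    ∬_R (30) · |J| du dv = ∫_0^3 ∫_0^1 (210) dv du.

Inner (v): 210.
Outer (u): 630.

Therefore ∬_D (30) dx dy = 630.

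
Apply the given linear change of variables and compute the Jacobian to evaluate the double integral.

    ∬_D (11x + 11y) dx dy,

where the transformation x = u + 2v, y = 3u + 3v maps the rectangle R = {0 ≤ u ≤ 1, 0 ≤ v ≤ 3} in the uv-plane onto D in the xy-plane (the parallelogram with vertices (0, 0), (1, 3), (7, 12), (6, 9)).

Compute the Jacobian determinant of (x, y) with respect to (u, v):

    ∂(x,y)/∂(u,v) = | 1  2 | = (1)(3) - (2)(3) = -3.
                   | 3  3 |

Its absolute value is |J| = 3 (the area scaling factor).

Substituting x = u + 2v, y = 3u + 3v into the integrand,

    11x + 11y → 44u + 55v,

so the integral becomes

    ∬_R (44u + 55v) · |J| du dv = ∫_0^1 ∫_0^3 (132u + 165v) dv du.

Inner (v): 396u + 1485/2.
Outer (u): 1881/2.

Therefore ∬_D (11x + 11y) dx dy = 1881/2.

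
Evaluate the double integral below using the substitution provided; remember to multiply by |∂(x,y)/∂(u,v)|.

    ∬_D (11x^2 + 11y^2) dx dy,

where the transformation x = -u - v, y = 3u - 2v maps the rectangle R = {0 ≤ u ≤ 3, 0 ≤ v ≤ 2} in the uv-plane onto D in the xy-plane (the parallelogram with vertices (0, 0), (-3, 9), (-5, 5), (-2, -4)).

Compute the Jacobian determinant of (x, y) with respect to (u, v):

    ∂(x,y)/∂(u,v) = | -1  -1 | = (-1)(-2) - (-1)(3) = 5.
                   | 3  -2 |

Its absolute value is |J| = 5 (the area scaling factor).

Substituting x = -u - v, y = 3u - 2v into the integrand,

    11x^2 + 11y^2 → 110u^2 - 110u v + 55v^2,

so the integral becomes

    ∬_R (110u^2 - 110u v + 55v^2) · |J| du dv = ∫_0^3 ∫_0^2 (550u^2 - 550u v + 275v^2) dv du.

Inner (v): 1100u^2 - 1100u + 2200/3.
Outer (u): 7150.

Therefore ∬_D (11x^2 + 11y^2) dx dy = 7150.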